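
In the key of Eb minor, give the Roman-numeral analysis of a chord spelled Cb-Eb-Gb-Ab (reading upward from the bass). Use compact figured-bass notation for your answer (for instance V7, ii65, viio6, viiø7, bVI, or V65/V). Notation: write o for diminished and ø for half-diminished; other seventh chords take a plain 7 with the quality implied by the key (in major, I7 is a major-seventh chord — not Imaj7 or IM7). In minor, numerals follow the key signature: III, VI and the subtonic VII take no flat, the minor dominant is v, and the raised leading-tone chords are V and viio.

Stacked in thirds the chord is Ab-Cb-Eb-Gb: a minor seventh chord on Ab.
In Eb minor, Ab is the subdominant; the diatonic minor seventh chord there is iv7.
With Cb in the bass the chord is in first inversion, so the figured bass is 65.

iv65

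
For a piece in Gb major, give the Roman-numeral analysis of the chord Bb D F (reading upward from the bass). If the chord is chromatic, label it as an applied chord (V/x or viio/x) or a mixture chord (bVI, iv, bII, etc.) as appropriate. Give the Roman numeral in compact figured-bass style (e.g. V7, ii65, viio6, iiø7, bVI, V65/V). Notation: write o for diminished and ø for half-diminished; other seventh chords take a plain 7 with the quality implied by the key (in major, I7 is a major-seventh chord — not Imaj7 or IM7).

V/vi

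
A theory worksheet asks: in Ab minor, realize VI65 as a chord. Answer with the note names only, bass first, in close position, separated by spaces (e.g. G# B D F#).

In Ab minor, the sixth degree is Fb, and the diatonic chord built there is a major seventh chord.
Stacking thirds from Fb gives Fb-Ab-Cb-Eb.
With the 65 figure the chord is in first inversion; from the bass Ab upward in close position it reads Ab-Cb-Eb-Fb.

Ab Cb Eb Fb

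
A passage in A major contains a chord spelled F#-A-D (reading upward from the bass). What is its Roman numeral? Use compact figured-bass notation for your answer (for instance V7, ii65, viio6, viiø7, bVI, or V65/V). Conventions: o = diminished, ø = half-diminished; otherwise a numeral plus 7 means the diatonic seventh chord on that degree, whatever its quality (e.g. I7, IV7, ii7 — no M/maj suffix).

IV6

Stacked in thirds the chord is D-F#-A: a major triad on D.
D is scale degree 4 in A major, and a major triad on that degree is written IV.
With F# in the bass the chord is in first inversion, so the figured bass is 6.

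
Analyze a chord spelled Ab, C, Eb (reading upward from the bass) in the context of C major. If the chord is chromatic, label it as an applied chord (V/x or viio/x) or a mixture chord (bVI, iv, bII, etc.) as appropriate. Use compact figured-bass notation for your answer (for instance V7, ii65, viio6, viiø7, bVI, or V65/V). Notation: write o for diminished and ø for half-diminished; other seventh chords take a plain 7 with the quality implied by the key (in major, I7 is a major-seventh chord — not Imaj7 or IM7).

The pitches Ab-C-Eb form a major triad rooted on Ab.
Ab is the lowered sixth degree of C major (diatonic 6 would be A). This is a major triad on the lowered sixth degree, borrowed from the parallel minor.

bVI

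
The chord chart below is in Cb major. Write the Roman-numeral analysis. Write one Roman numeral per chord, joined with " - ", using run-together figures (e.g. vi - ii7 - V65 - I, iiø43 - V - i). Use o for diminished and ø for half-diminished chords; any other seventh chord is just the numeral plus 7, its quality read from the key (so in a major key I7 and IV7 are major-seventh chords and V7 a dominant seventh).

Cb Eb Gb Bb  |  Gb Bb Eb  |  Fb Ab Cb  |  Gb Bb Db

I7 - iii6 - IV - V

Cb-Eb-Gb-Bb: root Cb is the tonic; major seventh chord there is I7.
Gb-Bb-Eb has root Eb, degree 3 in Cb major, so iii6.
Fb-Ab-Cb has root Fb, degree 4 in Cb major, so IV.
Gb-Bb-Db: major triad on Gb = scale degree 5 → V.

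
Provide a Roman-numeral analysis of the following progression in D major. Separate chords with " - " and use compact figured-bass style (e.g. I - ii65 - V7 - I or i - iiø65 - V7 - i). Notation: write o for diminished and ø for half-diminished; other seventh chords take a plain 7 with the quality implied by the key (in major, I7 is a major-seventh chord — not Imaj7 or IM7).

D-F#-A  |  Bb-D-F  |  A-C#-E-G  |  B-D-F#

D-F#-A: major triad on D = scale degree 1 → I.
Bb-D-F is non-diatonic — bVI, a mixture chord from D minor.
A-C#-E-G: root A is the dominant; dominant seventh chord there is V7.
B-D-F#: minor triad on B = scale degree 6 → vi.

I - bVI - V7 - vi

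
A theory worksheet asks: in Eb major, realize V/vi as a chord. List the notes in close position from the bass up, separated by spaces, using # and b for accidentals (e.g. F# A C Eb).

V/vi is a secondary dominant — the dominant triad of vi. vi in Eb major is C, so the applied chord's root is G, a perfect fifth above.
Building a major triad on G gives G-B-D.

G B D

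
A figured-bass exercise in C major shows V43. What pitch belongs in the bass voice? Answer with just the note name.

V in C major has root G; the chord is G-B-D-F.
The figure 43 means second inversion — the fifth is in the bass.

D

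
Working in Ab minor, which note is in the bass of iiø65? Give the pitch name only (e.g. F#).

Db

iiø in Ab minor has root Bb; the chord is Bb-Db-Fb-Ab.
The figure 65 means first inversion — the third is in the bass.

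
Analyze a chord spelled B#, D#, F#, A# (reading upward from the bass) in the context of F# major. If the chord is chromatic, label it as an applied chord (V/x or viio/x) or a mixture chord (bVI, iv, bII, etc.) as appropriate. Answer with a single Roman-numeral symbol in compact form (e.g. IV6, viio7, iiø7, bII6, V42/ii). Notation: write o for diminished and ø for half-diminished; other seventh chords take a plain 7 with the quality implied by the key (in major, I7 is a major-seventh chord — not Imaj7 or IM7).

viiø7/V

The pitches B#-D#-F#-A# form a half-diminished seventh chord rooted on B#.
B# sits a half step below C# (V in F# major); a diminished chord there is the applied leading-tone chord of V.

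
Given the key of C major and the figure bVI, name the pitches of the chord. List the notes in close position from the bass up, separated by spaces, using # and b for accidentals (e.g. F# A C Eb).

Ab C Eb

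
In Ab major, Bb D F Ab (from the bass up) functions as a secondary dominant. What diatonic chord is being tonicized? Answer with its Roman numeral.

V

The chord is a dominant seventh chord on Bb.
A dominant resolves down a perfect fifth: Bb → Eb. In Ab major, Eb is scale degree 5, i.e. V.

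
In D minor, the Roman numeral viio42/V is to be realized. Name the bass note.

The applied chord viio42/V is rooted on G#: G#-B-D-F.
The figure 42 means third inversion — the seventh is in the bass.

F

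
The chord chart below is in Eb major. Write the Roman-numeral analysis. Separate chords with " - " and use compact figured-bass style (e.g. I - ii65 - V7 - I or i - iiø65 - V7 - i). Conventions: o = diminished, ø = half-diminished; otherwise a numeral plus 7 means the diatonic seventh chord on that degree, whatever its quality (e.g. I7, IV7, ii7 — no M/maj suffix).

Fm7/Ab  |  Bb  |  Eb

ii65 - V - I

Fm7/Ab: minor seventh chord on F = scale degree 2 → ii65.
Bb: major triad on Bb = scale degree 5 → V.
Eb: root Eb is the tonic; major triad there is I.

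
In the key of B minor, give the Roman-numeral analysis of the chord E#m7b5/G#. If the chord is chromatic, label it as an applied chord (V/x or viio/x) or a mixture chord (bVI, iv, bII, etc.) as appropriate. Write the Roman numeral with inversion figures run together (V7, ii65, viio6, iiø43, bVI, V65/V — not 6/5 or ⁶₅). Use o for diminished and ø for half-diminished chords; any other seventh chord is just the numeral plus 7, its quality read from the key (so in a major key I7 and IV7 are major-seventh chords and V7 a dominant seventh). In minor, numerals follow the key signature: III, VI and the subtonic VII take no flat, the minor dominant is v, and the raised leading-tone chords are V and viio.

Stacked in thirds the chord is E#-G#-B-D#: a half-diminished seventh chord on E#.
E# sits a half step below F# (V in B minor); a diminished chord there is the applied leading-tone chord of V.
With G# in the bass the chord is in first inversion, so the figured bass is 65.

viiø65/V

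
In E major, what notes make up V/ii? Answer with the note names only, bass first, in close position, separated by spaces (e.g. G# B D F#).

V/ii is a secondary dominant — the dominant triad of ii. ii in E major is F#, so the applied chord's root is C#, a perfect fifth above.
Building a major triad on C# gives C#-E#-G#.

C# E# G#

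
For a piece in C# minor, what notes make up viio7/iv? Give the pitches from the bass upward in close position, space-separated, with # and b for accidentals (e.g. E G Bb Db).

viio7/iv is a secondary leading-tone chord. The target iv is F# in C# minor; the applied chord is rooted a semitone below, on E#.
Building a fully diminished seventh chord on E# gives E#-G#-B-D.

E# G# B D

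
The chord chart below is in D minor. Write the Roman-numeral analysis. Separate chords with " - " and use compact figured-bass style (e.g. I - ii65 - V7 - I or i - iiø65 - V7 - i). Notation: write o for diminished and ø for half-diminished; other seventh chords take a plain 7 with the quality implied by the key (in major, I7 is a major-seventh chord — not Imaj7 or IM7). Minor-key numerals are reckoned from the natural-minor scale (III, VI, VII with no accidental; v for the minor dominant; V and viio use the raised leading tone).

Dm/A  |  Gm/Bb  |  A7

Dm/A has root D, degree 1 in D minor, so i64.
Gm/Bb has root G, degree 4 in D minor, so iv6.
A7: dominant seventh chord on A = scale degree 5 → V7.

i64 - iv6 - V7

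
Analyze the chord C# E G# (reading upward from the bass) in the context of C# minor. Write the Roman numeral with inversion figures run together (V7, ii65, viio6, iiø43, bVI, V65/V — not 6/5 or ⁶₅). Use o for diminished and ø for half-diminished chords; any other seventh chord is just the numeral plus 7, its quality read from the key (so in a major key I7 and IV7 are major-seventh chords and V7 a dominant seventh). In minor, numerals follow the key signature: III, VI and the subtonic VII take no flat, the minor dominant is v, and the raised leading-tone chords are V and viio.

Stacked in thirds the chord is C#-E-G#: a minor triad on C#.
C# is scale degree 1 in C# minor, and a minor triad on that degree is written i.

i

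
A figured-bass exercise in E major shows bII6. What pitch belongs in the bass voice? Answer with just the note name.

bII in E major has root F; the chord is F-A-C.
The figure 6 means first inversion — the third is in the bass.

A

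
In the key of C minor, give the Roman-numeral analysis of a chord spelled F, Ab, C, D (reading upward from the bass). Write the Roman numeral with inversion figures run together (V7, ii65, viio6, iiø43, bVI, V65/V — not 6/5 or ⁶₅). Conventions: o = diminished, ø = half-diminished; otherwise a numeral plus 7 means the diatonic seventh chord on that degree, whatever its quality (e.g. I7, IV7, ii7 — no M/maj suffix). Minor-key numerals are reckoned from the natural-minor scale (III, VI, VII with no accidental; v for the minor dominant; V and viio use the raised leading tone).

iiø65

Stacked in thirds the chord is D-F-Ab-C: a half-diminished seventh chord on D.
In C minor, D is the supertonic; the diatonic half-diminished seventh chord there is iiø7.
With F in the bass the chord is in first inversion, so the figured bass is 65.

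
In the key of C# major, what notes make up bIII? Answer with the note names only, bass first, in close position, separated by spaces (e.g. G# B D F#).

E G# B

Scale degree 3 in C# major is E#; lowering it a half step gives E. bIII is a major triad on the lowered third degree, borrowed from the parallel minor.
So the chord is E-G#-B, a major triad.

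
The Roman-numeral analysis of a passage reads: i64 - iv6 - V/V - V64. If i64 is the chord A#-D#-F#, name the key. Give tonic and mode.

D# minor

The anchor chord is a minor triad on D#, labeled i64.
If D# is scale degree 1 and the mode makes that degree carry a minor triad, the tonic is D# and the mode is minor.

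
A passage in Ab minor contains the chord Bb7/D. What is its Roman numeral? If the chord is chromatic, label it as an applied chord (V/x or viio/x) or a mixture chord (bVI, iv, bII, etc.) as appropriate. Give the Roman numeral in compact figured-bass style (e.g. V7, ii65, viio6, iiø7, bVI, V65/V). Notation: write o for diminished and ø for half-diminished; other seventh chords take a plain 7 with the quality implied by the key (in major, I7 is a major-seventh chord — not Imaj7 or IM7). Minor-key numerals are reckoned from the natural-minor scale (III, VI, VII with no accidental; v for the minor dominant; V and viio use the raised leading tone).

Stacked in thirds the chord is Bb-D-F-Ab: a dominant seventh chord on Bb.
Bb is not a diatonic chord root with this quality in Ab minor, but it lies a perfect fifth above Eb (V), so the chord functions as an applied dominant of V.
With D in the bass the chord is in first inversion, so the figured bass is 65.

V65/V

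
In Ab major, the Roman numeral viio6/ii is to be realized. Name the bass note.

The applied chord viio6/ii is rooted on A: A-C-Eb.
The figure 6 means first inversion — the third is in the bass.

C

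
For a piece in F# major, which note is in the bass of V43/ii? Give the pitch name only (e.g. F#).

The applied chord V43/ii is rooted on D#: D#-F##-A#-C#.
The figure 43 means second inversion — the fifth is in the bass.

A#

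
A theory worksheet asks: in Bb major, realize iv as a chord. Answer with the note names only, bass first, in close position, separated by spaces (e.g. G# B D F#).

Eb Gb Bb

iv is the minor subdominant, borrowed from the parallel minor. In Bb major that root is Eb.
So the chord is Eb-Gb-Bb.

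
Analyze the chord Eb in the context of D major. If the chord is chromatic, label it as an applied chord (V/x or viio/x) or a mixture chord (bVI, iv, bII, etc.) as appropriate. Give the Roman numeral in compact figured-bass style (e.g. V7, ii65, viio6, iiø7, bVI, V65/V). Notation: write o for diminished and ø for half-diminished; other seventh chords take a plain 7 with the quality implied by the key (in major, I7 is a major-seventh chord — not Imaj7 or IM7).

bII

The pitches Eb-G-Bb form a major triad rooted on Eb.
Eb is the lowered second degree of D major (diatonic 2 would be E). This is the Neapolitan chord — a major triad on the lowered second degree.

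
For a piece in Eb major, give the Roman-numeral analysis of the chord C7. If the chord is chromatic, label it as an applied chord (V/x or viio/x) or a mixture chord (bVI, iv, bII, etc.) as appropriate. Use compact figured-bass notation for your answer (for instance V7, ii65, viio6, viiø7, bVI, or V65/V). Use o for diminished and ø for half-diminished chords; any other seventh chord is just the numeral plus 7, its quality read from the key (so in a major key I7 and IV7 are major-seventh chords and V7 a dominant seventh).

V7/ii

The pitches C-E-G-Bb form a dominant seventh chord rooted on C.
C is not a diatonic chord root with this quality in Eb major, but it lies a perfect fifth above F (ii), so the chord functions as an applied dominant of ii.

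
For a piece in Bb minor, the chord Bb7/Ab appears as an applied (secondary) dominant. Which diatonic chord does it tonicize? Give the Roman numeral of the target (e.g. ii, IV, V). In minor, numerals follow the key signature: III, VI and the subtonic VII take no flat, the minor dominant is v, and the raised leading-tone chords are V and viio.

iv

The chord is a dominant seventh chord on Bb.
A dominant resolves down a perfect fifth: Bb → Eb. In Bb minor, Eb is scale degree 4, i.e. iv.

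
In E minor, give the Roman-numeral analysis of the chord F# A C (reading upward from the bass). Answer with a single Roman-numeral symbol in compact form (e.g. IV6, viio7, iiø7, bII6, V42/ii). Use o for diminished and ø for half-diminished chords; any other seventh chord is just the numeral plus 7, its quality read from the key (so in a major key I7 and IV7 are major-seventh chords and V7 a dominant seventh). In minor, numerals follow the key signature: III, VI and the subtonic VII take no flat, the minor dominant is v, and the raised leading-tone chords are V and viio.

iio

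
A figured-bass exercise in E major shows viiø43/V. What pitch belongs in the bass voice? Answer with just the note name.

The applied chord viiø43/V is rooted on A#: A#-C#-E-G#.
The figure 43 means second inversion — the fifth is in the bass.

E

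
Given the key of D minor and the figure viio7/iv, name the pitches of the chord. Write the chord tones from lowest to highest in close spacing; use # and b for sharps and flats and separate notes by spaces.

F# A C Eb

viio7/iv is a secondary leading-tone chord. The target iv is G in D minor; the applied chord is rooted a semitone below, on F#.
Building a fully diminished seventh chord on F# gives F#-A-C-Eb.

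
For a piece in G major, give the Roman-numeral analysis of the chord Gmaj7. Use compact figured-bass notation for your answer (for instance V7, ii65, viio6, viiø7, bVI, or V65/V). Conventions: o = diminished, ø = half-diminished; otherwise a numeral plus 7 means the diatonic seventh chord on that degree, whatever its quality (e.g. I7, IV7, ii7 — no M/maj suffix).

Stacked in thirds the chord is G-B-D-F#: a major seventh chord on G.
G is scale degree 1 in G major, and a major seventh chord on that degree is written I7.

I7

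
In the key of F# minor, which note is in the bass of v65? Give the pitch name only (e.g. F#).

E

v in F# minor has root C#; the chord is C#-E-G#-B.
The figure 65 means first inversion — the third is in the bass.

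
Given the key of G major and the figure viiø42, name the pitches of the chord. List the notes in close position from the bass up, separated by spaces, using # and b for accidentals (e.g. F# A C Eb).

The numeral's case and figure indicate a half-diminished seventh chord. In G major its root, scale degree 7, is F#.
That chord is spelled F#-A-C-E.
With the 42 figure the chord is in third inversion; from the bass E upward in close position it reads E-F#-A-C.

E F# A C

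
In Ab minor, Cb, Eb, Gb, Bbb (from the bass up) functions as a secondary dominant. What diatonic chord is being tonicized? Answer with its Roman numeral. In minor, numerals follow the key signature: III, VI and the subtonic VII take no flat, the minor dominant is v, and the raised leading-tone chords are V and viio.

The chord is a dominant seventh chord on Cb.
A dominant resolves down a perfect fifth: Cb → Fb. In Ab minor, Fb is scale degree 6, i.e. VI.

VI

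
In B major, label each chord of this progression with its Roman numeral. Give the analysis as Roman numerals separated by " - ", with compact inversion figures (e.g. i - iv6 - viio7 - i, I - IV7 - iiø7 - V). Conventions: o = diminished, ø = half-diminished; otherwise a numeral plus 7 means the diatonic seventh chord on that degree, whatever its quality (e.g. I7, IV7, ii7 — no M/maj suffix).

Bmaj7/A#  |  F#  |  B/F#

I42 - V - I64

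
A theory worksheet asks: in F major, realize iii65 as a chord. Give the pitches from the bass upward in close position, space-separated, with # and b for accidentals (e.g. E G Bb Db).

C E G A

The numeral's case and figure indicate a minor seventh chord. In F major its root, the mediant, is A.
That chord is spelled A-C-E-G.
With the 65 figure the chord is in first inversion; from the bass C upward in close position it reads C-E-G-A.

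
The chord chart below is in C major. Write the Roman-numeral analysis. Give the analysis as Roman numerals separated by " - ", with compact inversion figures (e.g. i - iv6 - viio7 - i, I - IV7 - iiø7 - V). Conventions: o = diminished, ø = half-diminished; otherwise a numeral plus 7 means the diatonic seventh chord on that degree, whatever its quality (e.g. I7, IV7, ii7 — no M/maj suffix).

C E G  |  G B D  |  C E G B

I - V - I7

C-E-G: major triad on C = scale degree 1 → I.
G-B-D: root G is the dominant; major triad there is V.
C-E-G-B has root C, degree 1 in C major, so I7.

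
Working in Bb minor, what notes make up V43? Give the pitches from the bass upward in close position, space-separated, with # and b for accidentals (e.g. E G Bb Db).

In Bb minor, the dominant is F. The dominant is major (leading tone raised), so V is a dominant seventh chord.
That chord is spelled F-A-C-Eb.
With the 43 figure the chord is in second inversion; from the bass C upward in close position it reads C-Eb-F-A.

C Eb F A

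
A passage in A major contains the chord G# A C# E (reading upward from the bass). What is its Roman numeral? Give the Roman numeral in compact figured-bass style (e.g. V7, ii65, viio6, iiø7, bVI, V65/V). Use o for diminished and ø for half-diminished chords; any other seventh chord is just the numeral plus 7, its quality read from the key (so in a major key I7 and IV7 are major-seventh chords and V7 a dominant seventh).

Stacked in thirds the chord is A-C#-E-G#: a major seventh chord on A.
In A major, A is the tonic; the diatonic major seventh chord there is I7.
With G# in the bass the chord is in third inversion, so the figured bass is 42.

I42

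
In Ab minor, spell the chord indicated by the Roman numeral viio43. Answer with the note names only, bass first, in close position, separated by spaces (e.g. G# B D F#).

In Ab minor, the leading-tone chord is built on the raised seventh degree, G.
That chord is spelled G-Bb-Db-Fb.
With the 43 figure the chord is in second inversion; from the bass Db upward in close position it reads Db-Fb-G-Bb.

Db Fb G Bb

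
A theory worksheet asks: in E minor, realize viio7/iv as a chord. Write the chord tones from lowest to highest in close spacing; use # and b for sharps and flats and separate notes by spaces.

G# B D F

The slash marks an applied leading-tone chord: viio of iv. In E minor, iv is A, so the leading tone to it is G#, a half step below.
Building a fully diminished seventh chord on G# gives G#-B-D-F.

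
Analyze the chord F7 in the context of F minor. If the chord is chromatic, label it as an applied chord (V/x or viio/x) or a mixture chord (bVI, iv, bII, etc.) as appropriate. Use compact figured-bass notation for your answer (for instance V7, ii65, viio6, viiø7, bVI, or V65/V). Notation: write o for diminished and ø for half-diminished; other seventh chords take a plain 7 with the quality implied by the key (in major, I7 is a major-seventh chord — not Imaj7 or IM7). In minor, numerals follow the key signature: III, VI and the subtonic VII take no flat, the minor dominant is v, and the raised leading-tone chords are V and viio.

The pitches F-A-C-Eb form a dominant seventh chord rooted on F.
F is not a diatonic chord root with this quality in F minor, but it lies a perfect fifth above Bb (iv), so the chord functions as an applied dominant of iv.

V7/iv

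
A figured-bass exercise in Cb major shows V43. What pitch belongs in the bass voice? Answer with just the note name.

Db

V in Cb major has root Gb; the chord is Gb-Bb-Db-Fb.
The figure 43 means second inversion — the fifth is in the bass.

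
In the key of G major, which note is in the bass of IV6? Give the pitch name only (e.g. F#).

E

IV in G major has root C; the chord is C-E-G.
The figure 6 means first inversion — the third is in the bass.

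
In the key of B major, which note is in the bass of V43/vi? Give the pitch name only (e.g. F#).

A#

The applied chord V43/vi is rooted on D#: D#-F##-A#-C#.
The figure 43 means second inversion — the fifth is in the bass.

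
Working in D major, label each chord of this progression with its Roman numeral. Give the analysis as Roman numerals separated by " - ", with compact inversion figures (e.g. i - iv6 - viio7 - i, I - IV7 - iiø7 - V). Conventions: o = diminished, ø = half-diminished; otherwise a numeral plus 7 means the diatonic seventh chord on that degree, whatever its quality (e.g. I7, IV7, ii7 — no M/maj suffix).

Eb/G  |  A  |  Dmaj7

bII6 - V - I7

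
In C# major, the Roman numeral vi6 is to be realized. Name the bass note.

C#

vi in C# major has root A#; the chord is A#-C#-E#.
The figure 6 means first inversion — the third is in the bass.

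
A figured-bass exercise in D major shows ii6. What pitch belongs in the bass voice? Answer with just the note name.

ii in D major has root E; the chord is E-G-B.
The figure 6 means first inversion — the third is in the bass.

G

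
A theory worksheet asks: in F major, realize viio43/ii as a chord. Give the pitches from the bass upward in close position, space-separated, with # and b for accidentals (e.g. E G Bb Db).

C Eb F# A

The slash marks an applied leading-tone chord: viio of ii. In F major, ii is G, so the leading tone to it is F#, a half step below.
Building a fully diminished seventh chord on F# gives F#-A-C-Eb.
The figured bass 43 indicates second inversion, placing the fifth (C) in the bass: C-Eb-F#-A.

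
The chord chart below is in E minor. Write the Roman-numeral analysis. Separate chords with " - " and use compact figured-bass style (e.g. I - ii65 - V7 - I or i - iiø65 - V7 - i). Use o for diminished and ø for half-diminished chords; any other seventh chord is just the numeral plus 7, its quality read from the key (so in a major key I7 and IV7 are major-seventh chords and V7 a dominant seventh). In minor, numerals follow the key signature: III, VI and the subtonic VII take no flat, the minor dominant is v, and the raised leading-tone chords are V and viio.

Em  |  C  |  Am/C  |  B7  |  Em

Em: root E is the tonic; minor triad there is i.
C: major triad on C = scale degree 6 → VI.
Am/C has root A, degree 4 in E minor, so iv6.
B7 has root B, degree 5 in E minor, so V7.
Em: minor triad on E = scale degree 1 → i.

i - VI - iv6 - V7 - i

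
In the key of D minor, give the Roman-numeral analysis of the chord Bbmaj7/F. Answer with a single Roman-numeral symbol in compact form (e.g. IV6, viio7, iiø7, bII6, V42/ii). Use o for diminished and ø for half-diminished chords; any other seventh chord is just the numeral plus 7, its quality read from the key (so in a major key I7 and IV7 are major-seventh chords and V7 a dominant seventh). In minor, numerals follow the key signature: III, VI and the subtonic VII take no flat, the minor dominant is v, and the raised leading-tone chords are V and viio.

The pitches Bb-D-F-A form a major seventh chord rooted on Bb.
Bb is scale degree 6 in D minor, and a major seventh chord on that degree is written VI7.
With F in the bass the chord is in second inversion, so the figured bass is 43.

VI43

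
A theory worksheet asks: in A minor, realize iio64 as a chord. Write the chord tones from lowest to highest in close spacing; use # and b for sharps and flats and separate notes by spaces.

In A minor, scale degree 2 is B, and the diatonic chord built there is a diminished triad.
That chord is spelled B-D-F.
With the 64 figure the chord is in second inversion; from the bass F upward in close position it reads F-B-D.

F B D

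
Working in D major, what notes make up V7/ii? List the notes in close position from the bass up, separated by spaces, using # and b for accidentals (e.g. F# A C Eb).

The slash means an applied dominant: we want the dominant of ii. In D major, ii is E minor, and its dominant is built on B.
Building a dominant seventh chord on B gives B-D#-F#-A.

B D# F# A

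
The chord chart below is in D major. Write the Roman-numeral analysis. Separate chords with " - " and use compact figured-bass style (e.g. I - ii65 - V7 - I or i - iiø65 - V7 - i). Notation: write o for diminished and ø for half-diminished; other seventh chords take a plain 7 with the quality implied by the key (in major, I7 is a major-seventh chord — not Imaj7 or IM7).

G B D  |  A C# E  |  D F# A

IV - V - I

G-B-D: major triad on G = scale degree 4 → IV.
A-C#-E: major triad on A = scale degree 5 → V.
D-F#-A: major triad on D = scale degree 1 → I.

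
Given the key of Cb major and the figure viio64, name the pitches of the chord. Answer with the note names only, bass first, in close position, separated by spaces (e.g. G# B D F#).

Fb Bb Db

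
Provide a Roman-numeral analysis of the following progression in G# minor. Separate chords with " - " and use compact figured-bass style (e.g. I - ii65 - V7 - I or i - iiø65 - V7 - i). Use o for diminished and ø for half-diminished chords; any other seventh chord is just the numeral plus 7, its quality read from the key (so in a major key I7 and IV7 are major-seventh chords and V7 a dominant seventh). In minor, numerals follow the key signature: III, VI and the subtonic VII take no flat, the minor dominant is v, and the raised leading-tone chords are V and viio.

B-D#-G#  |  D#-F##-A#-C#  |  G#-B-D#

B-D#-G#: root G# is the tonic; minor triad there is i6.
D#-F##-A#-C#: dominant seventh chord on D# = scale degree 5 → V7.
G#-B-D#: minor triad on G# = scale degree 1 → i.

i6 - V7 - i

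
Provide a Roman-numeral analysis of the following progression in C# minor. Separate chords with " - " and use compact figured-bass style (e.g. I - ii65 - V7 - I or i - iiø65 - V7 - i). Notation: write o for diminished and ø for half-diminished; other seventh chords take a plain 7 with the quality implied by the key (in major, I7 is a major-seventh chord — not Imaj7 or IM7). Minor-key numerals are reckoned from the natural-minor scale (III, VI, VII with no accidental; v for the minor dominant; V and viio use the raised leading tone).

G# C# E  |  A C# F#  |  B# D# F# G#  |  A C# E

i64 - iv6 - V65 - VI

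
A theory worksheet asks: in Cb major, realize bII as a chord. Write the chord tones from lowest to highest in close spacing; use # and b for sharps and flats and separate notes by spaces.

bII is the Neapolitan chord — a major triad on the lowered second degree. In Cb major that root is Dbb.
So the chord is Dbb-Fb-Abb.

Dbb Fb Abb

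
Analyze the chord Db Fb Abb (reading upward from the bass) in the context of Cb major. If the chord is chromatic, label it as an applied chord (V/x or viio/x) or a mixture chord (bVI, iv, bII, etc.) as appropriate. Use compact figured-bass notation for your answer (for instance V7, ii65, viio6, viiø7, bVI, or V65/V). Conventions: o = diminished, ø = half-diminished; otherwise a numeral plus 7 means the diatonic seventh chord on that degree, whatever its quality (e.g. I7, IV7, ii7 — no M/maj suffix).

The pitches Db-Fb-Abb form a diminished triad rooted on Db.
Db is the second degree of Cb major. This is the diminished supertonic triad, borrowed from the parallel minor.

iio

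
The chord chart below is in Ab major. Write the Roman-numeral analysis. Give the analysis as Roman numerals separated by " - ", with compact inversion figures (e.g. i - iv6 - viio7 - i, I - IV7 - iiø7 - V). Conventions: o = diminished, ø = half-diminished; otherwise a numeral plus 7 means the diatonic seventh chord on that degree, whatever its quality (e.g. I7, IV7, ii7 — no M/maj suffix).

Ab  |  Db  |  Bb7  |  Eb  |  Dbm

I - IV - V7/V - V - iv

Ab: major triad on Ab = scale degree 1 → I.
Db: major triad on Db = scale degree 4 → IV.
Bb7: chromatic; Bb is V of V, so V7/V.
Eb: major triad on Eb = scale degree 5 → V.
Dbm: Db with this quality isn't in the key; it's iv, borrowed from the parallel minor.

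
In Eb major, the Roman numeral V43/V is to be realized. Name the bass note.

C

The applied chord V43/V is rooted on F: F-A-C-Eb.
The figure 43 means second inversion — the fifth is in the bass.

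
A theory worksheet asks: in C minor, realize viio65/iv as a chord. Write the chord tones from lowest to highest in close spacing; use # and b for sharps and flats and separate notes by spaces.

G Bb Db E

viio65/iv is a secondary leading-tone chord. The target iv is F in C minor; the applied chord is rooted a semitone below, on E.
Building a fully diminished seventh chord on E gives E-G-Bb-Db.
With the 65 figure the chord is in first inversion; from the bass G upward in close position it reads G-Bb-Db-E.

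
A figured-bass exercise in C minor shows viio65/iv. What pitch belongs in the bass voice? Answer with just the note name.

G

The applied chord viio65/iv is rooted on E: E-G-Bb-Db.
The figure 65 means first inversion — the third is in the bass.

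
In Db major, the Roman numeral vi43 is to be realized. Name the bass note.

F

vi in Db major has root Bb; the chord is Bb-Db-F-Ab.
The figure 43 means second inversion — the fifth is in the bass.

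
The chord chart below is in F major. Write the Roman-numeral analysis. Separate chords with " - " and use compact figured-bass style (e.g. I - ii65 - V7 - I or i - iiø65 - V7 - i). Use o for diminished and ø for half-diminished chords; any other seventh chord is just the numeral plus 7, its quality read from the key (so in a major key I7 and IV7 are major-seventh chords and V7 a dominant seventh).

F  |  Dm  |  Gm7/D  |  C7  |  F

F has root F, degree 1 in F major, so I.
Dm has root D, degree 6 in F major, so vi.
Gm7/D: minor seventh chord on G = scale degree 2 → ii43.
C7: dominant seventh chord on C = scale degree 5 → V7.
F has root F, degree 1 in F major, so I.

I - vi - ii43 - V7 - I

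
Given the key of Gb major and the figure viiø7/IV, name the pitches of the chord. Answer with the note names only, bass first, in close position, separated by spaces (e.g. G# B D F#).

Bb Db Fb Ab

The slash marks an applied leading-tone chord: viio of IV. In Gb major, IV is Cb, so the leading tone to it is Bb, a half step below.
Building a half-diminished seventh chord on Bb gives Bb-Db-Fb-Ab.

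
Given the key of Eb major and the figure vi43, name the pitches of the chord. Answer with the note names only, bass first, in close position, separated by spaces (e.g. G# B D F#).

G Bb C Eb

The numeral's case and figure indicate a minor seventh chord. In Eb major its root, the submediant, is C.
Stacking thirds from C gives C-Eb-G-Bb.
With the 43 figure the chord is in second inversion; from the bass G upward in close position it reads G-Bb-C-Eb.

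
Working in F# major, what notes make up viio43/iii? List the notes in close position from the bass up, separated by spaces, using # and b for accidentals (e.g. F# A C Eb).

D# F# G## B#

viio43/iii is a secondary leading-tone chord. The target iii is A# in F# major; the applied chord is rooted a semitone below, on G##.
Building a fully diminished seventh chord on G## gives G##-B#-D#-F#.
The figured bass 43 indicates second inversion, placing the fifth (D#) in the bass: D#-F#-G##-B#.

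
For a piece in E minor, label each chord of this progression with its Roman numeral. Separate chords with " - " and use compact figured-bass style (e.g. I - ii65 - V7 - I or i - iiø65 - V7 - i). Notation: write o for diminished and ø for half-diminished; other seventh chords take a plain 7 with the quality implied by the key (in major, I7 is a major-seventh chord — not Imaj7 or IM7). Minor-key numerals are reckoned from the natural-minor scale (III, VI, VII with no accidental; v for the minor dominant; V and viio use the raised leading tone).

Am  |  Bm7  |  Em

iv - v7 - i

Am has root A, degree 4 in E minor, so iv.
Bm7 has root B, degree 5 in E minor, so v7.
Em has root E, degree 1 in E minor, so i.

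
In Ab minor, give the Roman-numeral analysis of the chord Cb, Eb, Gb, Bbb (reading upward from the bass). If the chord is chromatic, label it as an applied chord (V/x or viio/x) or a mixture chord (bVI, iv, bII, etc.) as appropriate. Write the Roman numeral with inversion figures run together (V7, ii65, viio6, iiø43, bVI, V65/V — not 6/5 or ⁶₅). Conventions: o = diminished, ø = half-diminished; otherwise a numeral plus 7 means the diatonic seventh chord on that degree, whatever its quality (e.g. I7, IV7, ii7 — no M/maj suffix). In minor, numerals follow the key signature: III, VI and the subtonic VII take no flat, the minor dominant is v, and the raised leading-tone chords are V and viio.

V7/VI

The pitches Cb-Eb-Gb-Bbb form a dominant seventh chord rooted on Cb.
Cb is not a diatonic chord root with this quality in Ab minor, but it lies a perfect fifth above Fb (VI), so the chord functions as an applied dominant of VI.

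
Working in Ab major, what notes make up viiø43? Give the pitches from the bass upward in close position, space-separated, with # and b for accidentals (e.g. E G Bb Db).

Db F G Bb

In Ab major, the seventh degree is G, and the diatonic chord built there is a half-diminished seventh chord.
Stacking thirds from G gives G-Bb-Db-F.
The figured bass 43 indicates second inversion, placing the fifth (Db) in the bass: Db-F-G-Bb.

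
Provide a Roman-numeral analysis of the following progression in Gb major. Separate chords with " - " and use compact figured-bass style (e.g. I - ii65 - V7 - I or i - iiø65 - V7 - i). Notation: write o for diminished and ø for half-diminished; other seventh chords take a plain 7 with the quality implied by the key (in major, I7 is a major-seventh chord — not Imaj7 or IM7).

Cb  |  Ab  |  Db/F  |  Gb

IV - V/V - V6 - I

Cb: root Cb is the subdominant; major triad there is IV.
Ab: chromatic; Ab is V of V, so V/V.
Db/F: root Db is the dominant; major triad there is V6.
Gb: root Gb is the tonic; major triad there is I.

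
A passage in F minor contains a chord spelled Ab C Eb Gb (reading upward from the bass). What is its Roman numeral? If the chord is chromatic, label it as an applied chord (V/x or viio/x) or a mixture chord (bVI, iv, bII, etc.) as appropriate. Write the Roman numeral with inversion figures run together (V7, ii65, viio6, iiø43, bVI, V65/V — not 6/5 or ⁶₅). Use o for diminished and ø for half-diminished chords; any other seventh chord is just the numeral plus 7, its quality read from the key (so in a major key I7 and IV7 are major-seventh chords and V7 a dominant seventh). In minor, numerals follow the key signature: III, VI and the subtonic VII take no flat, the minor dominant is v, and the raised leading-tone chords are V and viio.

The pitches Ab-C-Eb-Gb form a dominant seventh chord rooted on Ab.
Ab is not a diatonic chord root with this quality in F minor, but it lies a perfect fifth above Db (VI), so the chord functions as an applied dominant of VI.

V7/VI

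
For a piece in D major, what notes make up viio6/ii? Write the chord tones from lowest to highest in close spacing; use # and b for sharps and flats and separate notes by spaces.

The slash marks an applied leading-tone chord: viio of ii. In D major, ii is E, so the leading tone to it is D#, a half step below.
Building a diminished triad on D# gives D#-F#-A.
With the 6 figure the chord is in first inversion; from the bass F# upward in close position it reads F#-A-D#.

F# A D#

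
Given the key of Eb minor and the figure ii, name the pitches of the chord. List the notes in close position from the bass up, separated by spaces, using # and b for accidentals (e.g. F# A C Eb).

Scale degree 2 in Eb minor is F; here the chord built on it is altered to a minor triad. ii is the minor supertonic, borrowed from the parallel major (the Dorian ii).
So the chord is F-Ab-C.

F Ab C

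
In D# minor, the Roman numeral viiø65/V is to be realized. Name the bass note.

The applied chord viiø65/V is rooted on G##: G##-B#-D#-F##.
The figure 65 means first inversion — the third is in the bass.

B#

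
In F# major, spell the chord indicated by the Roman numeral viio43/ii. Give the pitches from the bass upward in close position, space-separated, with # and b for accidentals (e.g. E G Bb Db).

The slash marks an applied leading-tone chord: viio of ii. In F# major, ii is G#, so the leading tone to it is F##, a half step below.
Building a fully diminished seventh chord on F## gives F##-A#-C#-E.
With the 43 figure the chord is in second inversion; from the bass C# upward in close position it reads C#-E-F##-A#.

C# E F## A#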